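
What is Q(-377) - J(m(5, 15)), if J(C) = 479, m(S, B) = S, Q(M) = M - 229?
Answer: -1085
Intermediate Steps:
Q(M) = -229 + M
Q(-377) - J(m(5, 15)) = (-229 - 377) - 1*479 = -606 - 479 = -1085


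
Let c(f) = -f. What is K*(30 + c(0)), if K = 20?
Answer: 600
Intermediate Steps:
K*(30 + c(0)) = 20*(30 - 1*0) = 20*(30 + 0) = 20*30 = 600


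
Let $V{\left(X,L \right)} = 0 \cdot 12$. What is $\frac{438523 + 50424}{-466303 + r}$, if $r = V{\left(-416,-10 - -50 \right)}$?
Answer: $- \frac{488947}{466303} \approx -1.0486$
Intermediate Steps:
$V{\left(X,L \right)} = 0$
$r = 0$
$\frac{438523 + 50424}{-466303 + r} = \frac{438523 + 50424}{-466303 + 0} = \frac{488947}{-466303} = 488947 \left(- \frac{1}{466303}\right) = - \frac{488947}{466303}$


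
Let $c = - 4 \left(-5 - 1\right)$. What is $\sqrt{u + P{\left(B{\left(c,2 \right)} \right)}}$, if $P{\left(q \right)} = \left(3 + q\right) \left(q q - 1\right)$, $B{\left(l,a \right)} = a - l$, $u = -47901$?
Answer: $3 i \sqrt{6342} \approx 238.91 i$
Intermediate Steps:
$c = 24$ ($c = \left(-4\right) \left(-6\right) = 24$)
$P{\left(q \right)} = \left(-1 + q^{2}\right) \left(3 + q\right)$ ($P{\left(q \right)} = \left(3 + q\right) \left(q^{2} - 1\right) = \left(3 + q\right) \left(-1 + q^{2}\right) = \left(-1 + q^{2}\right) \left(3 + q\right)$)
$\sqrt{u + P{\left(B{\left(c,2 \right)} \right)}} = \sqrt{-47901 + \left(-3 + \left(2 - 24\right)^{3} - \left(2 - 24\right) + 3 \left(2 - 24\right)^{2}\right)} = \sqrt{-47901 + \left(-3 + \left(-22\right)^{3} - -22 + 3 \left(-22\right)^{2}\right)} = \sqrt{-47901 + \left(-3 - 10648 + 22 + 3 \cdot 484\right)} = \sqrt{-47901 + \left(-3 - 10648 + 22 + 1452\right)} = \sqrt{-47901 - 9177} = \sqrt{-57078} = 3 i \sqrt{6342}$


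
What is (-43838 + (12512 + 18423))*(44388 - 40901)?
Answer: -44992761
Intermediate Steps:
(-43838 + (12512 + 18423))*(44388 - 40901) = (-43838 + 30935)*3487 = -12903*3487 = -44992761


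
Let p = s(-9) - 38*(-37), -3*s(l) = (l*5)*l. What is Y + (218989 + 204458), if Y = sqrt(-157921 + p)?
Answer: 423447 + 5*I*sqrt(6266) ≈ 4.2345e+5 + 395.79*I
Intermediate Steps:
s(l) = -5*l**2/3 (s(l) = -l*5*l/3 = -5*l*l/3 = -5*l**2/3)
p = 1271 (p = -5/3*(-9)**2 - 38*(-37) = -5/3*81 + 1406 = -135 + 1406 = 1271)
Y = 5*I*sqrt(6266) (Y = sqrt(-157921 + 1271) = sqrt(-156650) = 5*I*sqrt(6266) ≈ 395.79*I)
Y + (218989 + 204458) = 5*I*sqrt(6266) + (218989 + 204458) = 5*I*sqrt(6266) + 423447 = 423447 + 5*I*sqrt(6266)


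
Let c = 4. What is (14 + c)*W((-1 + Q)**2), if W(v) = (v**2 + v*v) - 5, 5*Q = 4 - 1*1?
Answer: -55674/625 ≈ -89.078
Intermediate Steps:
Q = 3/5 (Q = (4 - 1*1)/5 = (4 - 1)/5 = (1/5)*3 = 3/5 ≈ 0.60000)
W(v) = -5 + 2*v**2 (W(v) = (v**2 + v**2) - 5 = 2*v**2 - 5 = -5 + 2*v**2)
(14 + c)*W((-1 + Q)**2) = (14 + 4)*(-5 + 2*((-1 + 3/5)**2)**2) = 18*(-5 + 2*((-2/5)**2)**2) = 18*(-5 + 2*(4/25)**2) = 18*(-5 + 2*(16/625)) = 18*(-5 + 32/625) = 18*(-3093/625) = -55674/625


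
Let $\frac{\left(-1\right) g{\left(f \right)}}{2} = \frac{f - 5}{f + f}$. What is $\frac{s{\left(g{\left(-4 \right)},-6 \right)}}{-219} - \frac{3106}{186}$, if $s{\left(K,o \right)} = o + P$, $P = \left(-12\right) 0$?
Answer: $- \frac{113183}{6789} \approx -16.672$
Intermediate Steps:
$g{\left(f \right)} = - \frac{-5 + f}{f}$ ($g{\left(f \right)} = - 2 \frac{f - 5}{f + f} = - 2 \frac{-5 + f}{2 f} = - \frac{-5 + f}{f}$)
$P = 0$
$s{\left(K,o \right)} = o$ ($s{\left(K,o \right)} = o + 0 = o$)
$\frac{s{\left(g{\left(-4 \right)},-6 \right)}}{-219} - \frac{3106}{186} = - \frac{6}{-219} - \frac{3106}{186} = \left(-6\right) \left(- \frac{1}{219}\right) - \frac{1553}{93} = \frac{2}{73} - \frac{1553}{93} = - \frac{113183}{6789}$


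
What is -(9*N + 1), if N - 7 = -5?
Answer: -19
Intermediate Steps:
N = 2 (N = 7 - 5 = 2)
-(9*N + 1) = -(9*2 + 1) = -(18 + 1) = -1*19 = -19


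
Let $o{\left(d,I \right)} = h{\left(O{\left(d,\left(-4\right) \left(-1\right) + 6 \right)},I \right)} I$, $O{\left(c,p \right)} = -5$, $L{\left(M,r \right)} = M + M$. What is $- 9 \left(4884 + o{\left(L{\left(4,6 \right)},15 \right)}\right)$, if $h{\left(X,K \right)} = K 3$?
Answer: $-50031$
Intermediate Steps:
$L{\left(M,r \right)} = 2 M$
$h{\left(X,K \right)} = 3 K$
$o{\left(d,I \right)} = 3 I^{2}$ ($o{\left(d,I \right)} = 3 I I = 3 I^{2}$)
$- 9 \left(4884 + o{\left(L{\left(4,6 \right)},15 \right)}\right) = - 9 \left(4884 + 3 \cdot 15^{2}\right) = - 9 \left(4884 + 3 \cdot 225\right) = - 9 \left(4884 + 675\right) = \left(-9\right) 5559 = -50031$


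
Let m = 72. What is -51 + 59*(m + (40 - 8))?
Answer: 6085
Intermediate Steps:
-51 + 59*(m + (40 - 8)) = -51 + 59*(72 + (40 - 8)) = -51 + 59*(72 + 32) = -51 + 59*104 = -51 + 6136 = 6085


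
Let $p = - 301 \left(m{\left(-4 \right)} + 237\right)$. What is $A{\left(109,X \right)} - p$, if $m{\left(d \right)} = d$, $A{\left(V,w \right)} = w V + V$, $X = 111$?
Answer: $82341$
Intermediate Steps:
$A{\left(V,w \right)} = V + V w$ ($A{\left(V,w \right)} = V w + V = V + V w$)
$p = -70133$ ($p = - 301 \left(-4 + 237\right) = \left(-301\right) 233 = -70133$)
$A{\left(109,X \right)} - p = 109 \left(1 + 111\right) - -70133 = 109 \cdot 112 + 70133 = 12208 + 70133 = 82341$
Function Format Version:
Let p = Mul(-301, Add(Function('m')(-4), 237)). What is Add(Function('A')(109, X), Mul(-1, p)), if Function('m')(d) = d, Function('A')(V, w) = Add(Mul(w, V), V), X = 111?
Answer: 82341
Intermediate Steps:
Function('A')(V, w) = Add(V, Mul(V, w)) (Function('A')(V, w) = Add(Mul(V, w), V) = Add(V, Mul(V, w)))
p = -70133 (p = Mul(-301, Add(-4, 237)) = Mul(-301, 233) = -70133)
Add(Function('A')(109, X), Mul(-1, p)) = Add(Mul(109, Add(1, 111)), Mul(-1, -70133)) = Add(Mul(109, 112), 70133) = Add(12208, 70133) = 82341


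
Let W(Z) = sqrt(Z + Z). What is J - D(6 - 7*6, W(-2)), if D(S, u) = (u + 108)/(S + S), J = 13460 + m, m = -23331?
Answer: -19739/2 + I/36 ≈ -9869.5 + 0.027778*I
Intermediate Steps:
J = -9871 (J = 13460 - 23331 = -9871)
W(Z) = sqrt(2)*sqrt(Z) (W(Z) = sqrt(2*Z) = sqrt(2)*sqrt(Z))
D(S, u) = (108 + u)/(2*S) (D(S, u) = (108 + u)/((2*S)) = (108 + u)*(1/(2*S)) = (108 + u)/(2*S))
J - D(6 - 7*6, W(-2)) = -9871 - (108 + sqrt(2)*sqrt(-2))/(2*(6 - 7*6)) = -9871 - (108 + sqrt(2)*(I*sqrt(2)))/(2*(6 - 42)) = -9871 - (108 + 2*I)/(2*(-36)) = -9871 - (-1)*(108 + 2*I)/(2*36) = -9871 - (-3/2 - I/36) = -9871 + (3/2 + I/36) = -19739/2 + I/36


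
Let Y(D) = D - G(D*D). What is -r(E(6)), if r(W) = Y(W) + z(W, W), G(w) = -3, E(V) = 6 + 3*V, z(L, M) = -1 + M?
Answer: -50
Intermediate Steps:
Y(D) = 3 + D (Y(D) = D - 1*(-3) = D + 3 = 3 + D)
r(W) = 2 + 2*W (r(W) = (3 + W) + (-1 + W) = 2 + 2*W)
-r(E(6)) = -(2 + 2*(6 + 3*6)) = -(2 + 2*(6 + 18)) = -(2 + 2*24) = -(2 + 48) = -1*50 = -50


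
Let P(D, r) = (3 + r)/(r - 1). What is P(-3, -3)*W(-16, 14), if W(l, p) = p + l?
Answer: 0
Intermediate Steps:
W(l, p) = l + p
P(D, r) = (3 + r)/(-1 + r)
P(-3, -3)*W(-16, 14) = ((3 - 3)/(-1 - 3))*(-16 + 14) = (0/(-4))*(-2) = -¼*0*(-2) = 0*(-2) = 0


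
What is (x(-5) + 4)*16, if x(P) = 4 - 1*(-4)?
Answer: 192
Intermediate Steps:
x(P) = 8 (x(P) = 4 + 4 = 8)
(x(-5) + 4)*16 = (8 + 4)*16 = 12*16 = 192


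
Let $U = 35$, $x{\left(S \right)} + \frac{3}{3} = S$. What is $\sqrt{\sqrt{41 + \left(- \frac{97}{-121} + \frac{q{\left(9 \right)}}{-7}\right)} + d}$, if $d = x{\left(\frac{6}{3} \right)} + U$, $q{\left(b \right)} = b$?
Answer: $\frac{\sqrt{213444 + 231 \sqrt{26691}}}{77} \approx 6.5089$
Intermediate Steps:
$x{\left(S \right)} = -1 + S$
$d = 36$ ($d = \left(-1 + \frac{6}{3}\right) + 35 = \left(-1 + 6 \cdot \frac{1}{3}\right) + 35 = \left(-1 + 2\right) + 35 = 1 + 35 = 36$)
$\sqrt{\sqrt{41 + \left(- \frac{97}{-121} + \frac{q{\left(9 \right)}}{-7}\right)} + d} = \sqrt{\sqrt{41 + \left(- \frac{97}{-121} + \frac{9}{-7}\right)} + 36} = \sqrt{\sqrt{41 + \left(\left(-97\right) \left(- \frac{1}{121}\right) + 9 \left(- \frac{1}{7}\right)\right)} + 36} = \sqrt{\sqrt{41 + \left(\frac{97}{121} - \frac{9}{7}\right)} + 36} = \sqrt{\sqrt{41 - \frac{410}{847}} + 36} = \sqrt{\sqrt{\frac{34317}{847}} + 36} = \sqrt{\frac{3 \sqrt{26691}}{77} + 36} = \sqrt{36 + \frac{3 \sqrt{26691}}{77}}$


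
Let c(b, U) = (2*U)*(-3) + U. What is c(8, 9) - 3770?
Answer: -3815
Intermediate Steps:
c(b, U) = -5*U (c(b, U) = -6*U + U = -5*U)
c(8, 9) - 3770 = -5*9 - 3770 = -45 - 3770 = -3815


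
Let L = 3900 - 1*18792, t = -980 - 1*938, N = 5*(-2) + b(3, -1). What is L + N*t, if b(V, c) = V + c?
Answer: 452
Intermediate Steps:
N = -8 (N = 5*(-2) + (3 - 1) = -10 + 2 = -8)
t = -1918 (t = -980 - 938 = -1918)
L = -14892 (L = 3900 - 18792 = -14892)
L + N*t = -14892 - 8*(-1918) = -14892 + 15344 = 452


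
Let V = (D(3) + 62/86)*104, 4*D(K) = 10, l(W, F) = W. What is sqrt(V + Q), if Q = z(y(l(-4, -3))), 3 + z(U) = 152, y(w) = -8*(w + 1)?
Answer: sqrt(894873)/43 ≈ 21.999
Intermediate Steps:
D(K) = 5/2 (D(K) = (1/4)*10 = 5/2)
y(w) = -8 - 8*w (y(w) = -8*(1 + w) = -8 - 8*w)
z(U) = 149 (z(U) = -3 + 152 = 149)
Q = 149
V = 14404/43 (V = (5/2 + 62/86)*104 = (5/2 + 62*(1/86))*104 = (5/2 + 31/43)*104 = (277/86)*104 = 14404/43 ≈ 334.98)
sqrt(V + Q) = sqrt(14404/43 + 149) = sqrt(20811/43) = sqrt(894873)/43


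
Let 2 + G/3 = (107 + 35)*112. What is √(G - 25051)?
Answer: √22655 ≈ 150.52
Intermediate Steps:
G = 47706 (G = -6 + 3*((107 + 35)*112) = -6 + 3*(142*112) = -6 + 3*15904 = -6 + 47712 = 47706)
√(G - 25051) = √(47706 - 25051) = √22655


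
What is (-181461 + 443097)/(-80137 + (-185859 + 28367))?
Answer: -261636/237629 ≈ -1.1010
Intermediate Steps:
(-181461 + 443097)/(-80137 + (-185859 + 28367)) = 261636/(-80137 - 157492) = 261636/(-237629) = 261636*(-1/237629) = -261636/237629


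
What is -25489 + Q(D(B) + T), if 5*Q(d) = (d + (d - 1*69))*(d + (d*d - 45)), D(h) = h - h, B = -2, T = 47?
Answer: -14434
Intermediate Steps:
D(h) = 0
Q(d) = (-69 + 2*d)*(-45 + d + d²)/5 (Q(d) = ((d + (d - 1*69))*(d + (d*d - 45)))/5 = ((d + (d - 69))*(d + (d² - 45)))/5 = ((d + (-69 + d))*(d + (-45 + d²)))/5 = ((-69 + 2*d)*(-45 + d + d²))/5 = (-69 + 2*d)*(-45 + d + d²)/5)
-25489 + Q(D(B) + T) = -25489 + (621 - 159*(0 + 47)/5 - 67*(0 + 47)²/5 + 2*(0 + 47)³/5) = -25489 + (621 - 159/5*47 - 67/5*47² + (⅖)*47³) = -25489 + (621 - 7473/5 - 67/5*2209 + (⅖)*103823) = -25489 + (621 - 7473/5 - 148003/5 + 207646/5) = -25489 + 11055 = -14434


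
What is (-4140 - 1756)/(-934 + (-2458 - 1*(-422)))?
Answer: 268/135 ≈ 1.9852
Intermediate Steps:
(-4140 - 1756)/(-934 + (-2458 - 1*(-422))) = -5896/(-934 + (-2458 + 422)) = -5896/(-934 - 2036) = -5896/(-2970) = -5896*(-1/2970) = 268/135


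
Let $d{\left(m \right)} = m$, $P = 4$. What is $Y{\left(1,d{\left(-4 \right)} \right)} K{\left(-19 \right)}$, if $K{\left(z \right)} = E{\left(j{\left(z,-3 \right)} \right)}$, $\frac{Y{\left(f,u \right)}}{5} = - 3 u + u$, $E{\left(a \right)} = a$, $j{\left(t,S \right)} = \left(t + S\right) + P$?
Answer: $-720$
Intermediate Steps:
$j{\left(t,S \right)} = 4 + S + t$ ($j{\left(t,S \right)} = \left(t + S\right) + 4 = \left(S + t\right) + 4 = 4 + S + t$)
$Y{\left(f,u \right)} = - 10 u$ ($Y{\left(f,u \right)} = 5 \left(- 3 u + u\right) = 5 \left(- 2 u\right) = - 10 u$)
$K{\left(z \right)} = 1 + z$ ($K{\left(z \right)} = 4 - 3 + z = 1 + z$)
$Y{\left(1,d{\left(-4 \right)} \right)} K{\left(-19 \right)} = \left(-10\right) \left(-4\right) \left(1 - 19\right) = 40 \left(-18\right) = -720$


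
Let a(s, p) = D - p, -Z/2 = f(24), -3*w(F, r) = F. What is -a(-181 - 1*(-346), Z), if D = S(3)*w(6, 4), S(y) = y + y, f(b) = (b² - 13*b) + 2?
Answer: -520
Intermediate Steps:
f(b) = 2 + b² - 13*b
S(y) = 2*y
w(F, r) = -F/3
D = -12 (D = (2*3)*(-⅓*6) = 6*(-2) = -12)
Z = -532 (Z = -2*(2 + 24² - 13*24) = -2*(2 + 576 - 312) = -2*266 = -532)
a(s, p) = -12 - p
-a(-181 - 1*(-346), Z) = -(-12 - 1*(-532)) = -(-12 + 532) = -1*520 = -520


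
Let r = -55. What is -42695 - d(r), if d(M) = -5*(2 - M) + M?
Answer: -42355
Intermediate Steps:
d(M) = -10 + 6*M (d(M) = (-10 + 5*M) + M = -10 + 6*M)
-42695 - d(r) = -42695 - (-10 + 6*(-55)) = -42695 - (-10 - 330) = -42695 - 1*(-340) = -42695 + 340 = -42355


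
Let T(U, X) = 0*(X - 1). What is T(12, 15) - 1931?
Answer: -1931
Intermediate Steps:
T(U, X) = 0 (T(U, X) = 0*(-1 + X) = 0)
T(12, 15) - 1931 = 0 - 1931 = -1931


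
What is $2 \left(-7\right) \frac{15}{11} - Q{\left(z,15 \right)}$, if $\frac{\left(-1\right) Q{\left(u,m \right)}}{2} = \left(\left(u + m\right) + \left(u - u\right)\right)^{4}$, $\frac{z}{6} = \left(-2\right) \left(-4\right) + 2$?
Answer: $\frac{696093540}{11} \approx 6.3281 \cdot 10^{7}$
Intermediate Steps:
$z = 60$ ($z = 6 \left(\left(-2\right) \left(-4\right) + 2\right) = 6 \left(8 + 2\right) = 6 \cdot 10 = 60$)
$Q{\left(u,m \right)} = - 2 \left(m + u\right)^{4}$ ($Q{\left(u,m \right)} = - 2 \left(\left(u + m\right) + \left(u - u\right)\right)^{4} = - 2 \left(\left(m + u\right) + 0\right)^{4} = - 2 \left(m + u\right)^{4}$)
$2 \left(-7\right) \frac{15}{11} - Q{\left(z,15 \right)} = 2 \left(-7\right) \frac{15}{11} - - 2 \left(15 + 60\right)^{4} = - 14 \cdot 15 \cdot \frac{1}{11} - - 2 \cdot 75^{4} = \left(-14\right) \frac{15}{11} - \left(-2\right) 31640625 = - \frac{210}{11} - -63281250 = - \frac{210}{11} + 63281250 = \frac{696093540}{11}$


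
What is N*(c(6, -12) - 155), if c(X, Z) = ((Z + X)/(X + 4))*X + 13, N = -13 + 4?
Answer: 6552/5 ≈ 1310.4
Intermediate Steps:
N = -9
c(X, Z) = 13 + X*(X + Z)/(4 + X) (c(X, Z) = ((X + Z)/(4 + X))*X + 13 = X*(X + Z)/(4 + X) + 13 = 13 + X*(X + Z)/(4 + X))
N*(c(6, -12) - 155) = -9*((52 + 6² + 13*6 + 6*(-12))/(4 + 6) - 155) = -9*((52 + 36 + 78 - 72)/10 - 155) = -9*((⅒)*94 - 155) = -9*(47/5 - 155) = -9*(-728/5) = 6552/5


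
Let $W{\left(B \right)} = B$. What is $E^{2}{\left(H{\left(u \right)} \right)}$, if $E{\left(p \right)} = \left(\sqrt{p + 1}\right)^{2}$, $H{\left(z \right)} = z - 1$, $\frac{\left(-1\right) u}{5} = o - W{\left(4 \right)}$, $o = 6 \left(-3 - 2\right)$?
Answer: $28900$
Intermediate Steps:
$o = -30$ ($o = 6 \left(-5\right) = -30$)
$u = 170$ ($u = - 5 \left(-30 - 4\right) = \left(-5\right) \left(-34\right) = 170$)
$H{\left(z \right)} = -1 + z$ ($H{\left(z \right)} = z - 1 = -1 + z$)
$E{\left(p \right)} = 1 + p$ ($E{\left(p \right)} = \left(\sqrt{1 + p}\right)^{2} = 1 + p$)
$E^{2}{\left(H{\left(u \right)} \right)} = \left(1 + \left(-1 + 170\right)\right)^{2} = \left(1 + 169\right)^{2} = 170^{2} = 28900$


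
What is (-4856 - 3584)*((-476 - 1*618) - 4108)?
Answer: 43904880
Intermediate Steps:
(-4856 - 3584)*((-476 - 1*618) - 4108) = -8440*((-476 - 618) - 4108) = -8440*(-1094 - 4108) = -8440*(-5202) = 43904880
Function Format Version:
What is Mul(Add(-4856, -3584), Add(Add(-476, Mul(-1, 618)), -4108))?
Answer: 43904880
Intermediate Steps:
Mul(Add(-4856, -3584), Add(Add(-476, Mul(-1, 618)), -4108)) = Mul(-8440, Add(Add(-476, -618), -4108)) = Mul(-8440, Add(-1094, -4108)) = Mul(-8440, -5202) = 43904880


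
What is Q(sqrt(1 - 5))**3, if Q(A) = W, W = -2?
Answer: -8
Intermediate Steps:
Q(A) = -2
Q(sqrt(1 - 5))**3 = (-2)**3 = -8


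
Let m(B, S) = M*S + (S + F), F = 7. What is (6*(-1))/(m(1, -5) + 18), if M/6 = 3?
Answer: 3/35 ≈ 0.085714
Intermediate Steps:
M = 18 (M = 6*3 = 18)
m(B, S) = 7 + 19*S (m(B, S) = 18*S + (S + 7) = 18*S + (7 + S) = 7 + 19*S)
(6*(-1))/(m(1, -5) + 18) = (6*(-1))/((7 + 19*(-5)) + 18) = -6/((7 - 95) + 18) = -6/(-88 + 18) = -6/(-70) = -1/70*(-6) = 3/35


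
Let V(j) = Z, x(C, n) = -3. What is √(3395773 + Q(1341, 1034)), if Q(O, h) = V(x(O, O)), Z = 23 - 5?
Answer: √3395791 ≈ 1842.8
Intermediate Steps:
Z = 18
V(j) = 18
Q(O, h) = 18
√(3395773 + Q(1341, 1034)) = √(3395773 + 18) = √3395791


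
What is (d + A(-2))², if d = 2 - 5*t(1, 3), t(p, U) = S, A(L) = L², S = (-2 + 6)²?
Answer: 5476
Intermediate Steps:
S = 16 (S = 4² = 16)
t(p, U) = 16
d = -78 (d = 2 - 5*16 = 2 - 80 = -78)
(d + A(-2))² = (-78 + (-2)²)² = (-78 + 4)² = (-74)² = 5476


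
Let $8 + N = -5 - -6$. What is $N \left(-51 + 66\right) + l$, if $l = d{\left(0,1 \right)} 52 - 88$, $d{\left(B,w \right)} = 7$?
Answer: $171$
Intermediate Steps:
$N = -7$ ($N = -8 - -1 = -8 + \left(-5 + 6\right) = -8 + 1 = -7$)
$l = 276$ ($l = 7 \cdot 52 - 88 = 364 - 88 = 276$)
$N \left(-51 + 66\right) + l = - 7 \left(-51 + 66\right) + 276 = \left(-7\right) 15 + 276 = -105 + 276 = 171$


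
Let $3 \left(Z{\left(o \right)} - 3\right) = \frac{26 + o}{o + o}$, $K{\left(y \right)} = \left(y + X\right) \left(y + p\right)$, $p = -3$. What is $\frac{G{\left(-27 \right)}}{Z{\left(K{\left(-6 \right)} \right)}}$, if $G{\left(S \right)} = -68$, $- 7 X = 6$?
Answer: $- \frac{88128}{4195} \approx -21.008$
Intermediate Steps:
$X = - \frac{6}{7}$ ($X = \left(- \frac{1}{7}\right) 6 = - \frac{6}{7} \approx -0.85714$)
$K{\left(y \right)} = \left(-3 + y\right) \left(- \frac{6}{7} + y\right)$ ($K{\left(y \right)} = \left(y - \frac{6}{7}\right) \left(y - 3\right) = \left(- \frac{6}{7} + y\right) \left(-3 + y\right) = \left(-3 + y\right) \left(- \frac{6}{7} + y\right)$)
$Z{\left(o \right)} = 3 + \frac{26 + o}{6 o}$ ($Z{\left(o \right)} = 3 + \frac{\left(26 + o\right) \frac{1}{o + o}}{3} = 3 + \frac{\left(26 + o\right) \frac{1}{2 o}}{3} = 3 + \frac{\frac{1}{2} \frac{1}{o} \left(26 + o\right)}{3} = 3 + \frac{26 + o}{6 o}$)
$\frac{G{\left(-27 \right)}}{Z{\left(K{\left(-6 \right)} \right)}} = - \frac{68}{\frac{1}{6} \frac{1}{\frac{18}{7} + \left(-6\right)^{2} - - \frac{162}{7}} \left(26 + 19 \left(\frac{18}{7} + \left(-6\right)^{2} - - \frac{162}{7}\right)\right)} = - \frac{68}{\frac{1}{6} \frac{1}{\frac{18}{7} + 36 + \frac{162}{7}} \left(26 + 19 \left(\frac{18}{7} + 36 + \frac{162}{7}\right)\right)} = - \frac{68}{\frac{1}{6} \frac{1}{\frac{432}{7}} \left(26 + 19 \cdot \frac{432}{7}\right)} = - \frac{68}{\frac{1}{6} \cdot \frac{7}{432} \left(26 + \frac{8208}{7}\right)} = - \frac{68}{\frac{1}{6} \cdot \frac{7}{432} \cdot \frac{8390}{7}} = - \frac{68}{\frac{4195}{1296}} = \left(-68\right) \frac{1296}{4195} = - \frac{88128}{4195}$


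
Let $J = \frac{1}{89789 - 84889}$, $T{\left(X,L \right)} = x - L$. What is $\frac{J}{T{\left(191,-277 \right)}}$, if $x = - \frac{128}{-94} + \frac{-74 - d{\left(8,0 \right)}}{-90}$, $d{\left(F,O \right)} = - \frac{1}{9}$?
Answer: $\frac{3807}{5207957650} \approx 7.31 \cdot 10^{-7}$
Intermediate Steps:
$d{\left(F,O \right)} = - \frac{1}{9}$ ($d{\left(F,O \right)} = \left(-1\right) \frac{1}{9} = - \frac{1}{9}$)
$x = \frac{16619}{7614}$ ($x = - \frac{128}{-94} + \frac{-74 - - \frac{1}{9}}{-90} = \left(-128\right) \left(- \frac{1}{94}\right) + \left(-74 + \frac{1}{9}\right) \left(- \frac{1}{90}\right) = \frac{64}{47} - - \frac{133}{162} = \frac{64}{47} + \frac{133}{162} = \frac{16619}{7614} \approx 2.1827$)
$T{\left(X,L \right)} = \frac{16619}{7614} - L$
$J = \frac{1}{4900} \approx 0.00020408$
$\frac{J}{T{\left(191,-277 \right)}} = \frac{1}{4900 \left(\frac{16619}{7614} - -277\right)} = \frac{1}{4900 \left(\frac{16619}{7614} + 277\right)} = \frac{1}{4900 \cdot \frac{2125697}{7614}} = \frac{1}{4900} \cdot \frac{7614}{2125697} = \frac{3807}{5207957650}$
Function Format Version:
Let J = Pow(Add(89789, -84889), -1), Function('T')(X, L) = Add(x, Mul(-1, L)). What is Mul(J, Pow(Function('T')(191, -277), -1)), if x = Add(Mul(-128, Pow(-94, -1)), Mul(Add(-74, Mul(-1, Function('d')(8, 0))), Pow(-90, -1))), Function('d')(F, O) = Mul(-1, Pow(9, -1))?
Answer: Rational(3807, 5207957650) ≈ 7.3100e-7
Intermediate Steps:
Function('d')(F, O) = Rational(-1, 9) (Function('d')(F, O) = Mul(-1, Rational(1, 9)) = Rational(-1, 9))
x = Rational(16619, 7614) (x = Add(Mul(-128, Pow(-94, -1)), Mul(Add(-74, Mul(-1, Rational(-1, 9))), Pow(-90, -1))) = Add(Mul(-128, Rational(-1, 94)), Mul(Add(-74, Rational(1, 9)), Rational(-1, 90))) = Add(Rational(64, 47), Mul(Rational(-665, 9), Rational(-1, 90))) = Add(Rational(64, 47), Rational(133, 162)) = Rational(16619, 7614) ≈ 2.1827)
Function('T')(X, L) = Add(Rational(16619, 7614), Mul(-1, L))
J = Rational(1, 4900) (J = Pow(4900, -1) = Rational(1, 4900) ≈ 0.00020408)
Mul(J, Pow(Function('T')(191, -277), -1)) = Mul(Rational(1, 4900), Pow(Add(Rational(16619, 7614), Mul(-1, -277)), -1)) = Mul(Rational(1, 4900), Pow(Add(Rational(16619, 7614), 277), -1)) = Mul(Rational(1, 4900), Pow(Rational(2125697, 7614), -1)) = Mul(Rational(1, 4900), Rational(7614, 2125697)) = Rational(3807, 5207957650)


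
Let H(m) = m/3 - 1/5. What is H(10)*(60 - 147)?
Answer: -1363/5 ≈ -272.60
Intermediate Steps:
H(m) = -⅕ + m/3 (H(m) = m*(⅓) - 1*⅕ = m/3 - ⅕ = -⅕ + m/3)
H(10)*(60 - 147) = (-⅕ + (⅓)*10)*(60 - 147) = (-⅕ + 10/3)*(-87) = (47/15)*(-87) = -1363/5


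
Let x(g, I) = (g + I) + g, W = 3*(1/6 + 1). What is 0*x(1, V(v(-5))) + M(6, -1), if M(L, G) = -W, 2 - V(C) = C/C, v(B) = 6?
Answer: -7/2 ≈ -3.5000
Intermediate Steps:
W = 7/2 (W = 3*(1/6 + 1) = 3*(7/6) = 7/2 ≈ 3.5000)
V(C) = 1 (V(C) = 2 - C/C = 2 - 1*1 = 2 - 1 = 1)
M(L, G) = -7/2 (M(L, G) = -1*7/2 = -7/2)
x(g, I) = I + 2*g (x(g, I) = (I + g) + g = I + 2*g)
0*x(1, V(v(-5))) + M(6, -1) = 0*(1 + 2*1) - 7/2 = 0*(1 + 2) - 7/2 = 0*3 - 7/2 = 0 - 7/2 = -7/2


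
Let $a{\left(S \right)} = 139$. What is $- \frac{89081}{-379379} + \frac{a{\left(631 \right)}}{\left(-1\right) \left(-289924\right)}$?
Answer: $\frac{25879453525}{109991077196} \approx 0.23529$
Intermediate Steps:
$- \frac{89081}{-379379} + \frac{a{\left(631 \right)}}{\left(-1\right) \left(-289924\right)} = - \frac{89081}{-379379} + \frac{139}{\left(-1\right) \left(-289924\right)} = \left(-89081\right) \left(- \frac{1}{379379}\right) + \frac{139}{289924} = \frac{89081}{379379} + 139 \cdot \frac{1}{289924} = \frac{89081}{379379} + \frac{139}{289924} = \frac{25879453525}{109991077196}$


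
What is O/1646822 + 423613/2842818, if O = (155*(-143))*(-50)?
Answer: 1924084128193/2340807612198 ≈ 0.82197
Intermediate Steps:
O = 1108250 (O = -22165*(-50) = 1108250)
O/1646822 + 423613/2842818 = 1108250/1646822 + 423613/2842818 = 1108250*(1/1646822) + 423613*(1/2842818) = 554125/823411 + 423613/2842818 = 1924084128193/2340807612198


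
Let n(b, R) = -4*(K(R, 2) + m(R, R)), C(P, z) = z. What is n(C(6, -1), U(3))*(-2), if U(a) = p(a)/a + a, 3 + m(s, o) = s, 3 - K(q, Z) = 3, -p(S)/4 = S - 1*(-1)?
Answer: -128/3 ≈ -42.667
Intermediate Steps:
p(S) = -4 - 4*S (p(S) = -4*(S - 1*(-1)) = -4*(S + 1) = -4*(1 + S) = -4 - 4*S)
K(q, Z) = 0 (K(q, Z) = 3 - 1*3 = 3 - 3 = 0)
m(s, o) = -3 + s
U(a) = a + (-4 - 4*a)/a (U(a) = (-4 - 4*a)/a + a = a + (-4 - 4*a)/a)
n(b, R) = 12 - 4*R (n(b, R) = -4*(0 + (-3 + R)) = -4*(-3 + R) = 12 - 4*R)
n(C(6, -1), U(3))*(-2) = (12 - 4*(-4 + 3 - 4/3))*(-2) = (12 - 4*(-7/3))*(-2) = (12 + 28/3)*(-2) = (64/3)*(-2) = -128/3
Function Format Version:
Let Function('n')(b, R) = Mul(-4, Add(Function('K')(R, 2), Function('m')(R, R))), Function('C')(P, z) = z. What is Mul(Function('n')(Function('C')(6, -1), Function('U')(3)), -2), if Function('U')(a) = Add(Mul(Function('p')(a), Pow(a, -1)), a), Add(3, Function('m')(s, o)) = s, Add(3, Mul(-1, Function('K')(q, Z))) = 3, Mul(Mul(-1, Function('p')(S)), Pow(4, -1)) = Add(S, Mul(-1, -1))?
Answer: Rational(-128, 3) ≈ -42.667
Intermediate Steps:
Function('p')(S) = Add(-4, Mul(-4, S)) (Function('p')(S) = Mul(-4, Add(S, Mul(-1, -1))) = Mul(-4, Add(S, 1)) = Mul(-4, Add(1, S)) = Add(-4, Mul(-4, S)))
Function('K')(q, Z) = 0 (Function('K')(q, Z) = Add(3, Mul(-1, 3)) = Add(3, -3) = 0)
Function('m')(s, o) = Add(-3, s)
Function('U')(a) = Add(a, Mul(Pow(a, -1), Add(-4, Mul(-4, a)))) (Function('U')(a) = Add(Mul(Add(-4, Mul(-4, a)), Pow(a, -1)), a) = Add(Mul(Pow(a, -1), Add(-4, Mul(-4, a))), a) = Add(a, Mul(Pow(a, -1), Add(-4, Mul(-4, a)))))
Function('n')(b, R) = Add(12, Mul(-4, R)) (Function('n')(b, R) = Mul(-4, Add(0, Add(-3, R))) = Mul(-4, Add(-3, R)) = Add(12, Mul(-4, R)))
Mul(Function('n')(Function('C')(6, -1), Function('U')(3)), -2) = Mul(Add(12, Mul(-4, Add(-4, 3, Mul(-4, Pow(3, -1))))), -2) = Mul(Add(12, Mul(-4, Add(-4, 3, Mul(-4, Rational(1, 3))))), -2) = Mul(Add(12, Mul(-4, Add(-4, 3, Rational(-4, 3)))), -2) = Mul(Add(12, Mul(-4, Rational(-7, 3))), -2) = Mul(Add(12, Rational(28, 3)), -2) = Mul(Rational(64, 3), -2) = Rational(-128, 3)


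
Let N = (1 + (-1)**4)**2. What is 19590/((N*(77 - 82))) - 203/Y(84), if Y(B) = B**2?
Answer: -987365/1008 ≈ -979.53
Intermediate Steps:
N = 4 (N = (1 + 1)**2 = 2**2 = 4)
19590/((N*(77 - 82))) - 203/Y(84) = 19590/((4*(77 - 82))) - 203/(84**2) = 19590/((4*(-5))) - 203/7056 = 19590/(-20) - 203*1/7056 = 19590*(-1/20) - 29/1008 = -1959/2 - 29/1008 = -987365/1008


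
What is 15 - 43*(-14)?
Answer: 617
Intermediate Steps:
15 - 43*(-14) = 15 + 602 = 617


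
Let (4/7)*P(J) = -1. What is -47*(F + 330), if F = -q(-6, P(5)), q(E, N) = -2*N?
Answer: -30691/2 ≈ -15346.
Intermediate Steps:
P(J) = -7/4 (P(J) = (7/4)*(-1) = -7/4)
F = -7/2 (F = -(-2)*(-7)/4 = -1*7/2 = -7/2 ≈ -3.5000)
-47*(F + 330) = -47*(-7/2 + 330) = -47*653/2 = -30691/2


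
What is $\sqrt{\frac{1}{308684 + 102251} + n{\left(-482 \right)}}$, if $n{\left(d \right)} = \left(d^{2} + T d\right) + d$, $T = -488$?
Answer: $\frac{\sqrt{78870951482790985}}{410935} \approx 683.42$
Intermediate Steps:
$n{\left(d \right)} = d^{2} - 487 d$ ($n{\left(d \right)} = \left(d^{2} - 488 d\right) + d = d^{2} - 487 d$)
$\sqrt{\frac{1}{308684 + 102251} + n{\left(-482 \right)}} = \sqrt{\frac{1}{308684 + 102251} - 482 \left(-487 - 482\right)} = \sqrt{\frac{1}{410935} - -467058} = \sqrt{\frac{1}{410935} + 467058} = \sqrt{\frac{191930479231}{410935}} = \frac{\sqrt{78870951482790985}}{410935}$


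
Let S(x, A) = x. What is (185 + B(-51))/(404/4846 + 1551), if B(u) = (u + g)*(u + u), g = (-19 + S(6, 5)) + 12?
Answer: 13299847/3758275 ≈ 3.5388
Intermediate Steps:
g = -1 (g = (-19 + 6) + 12 = -13 + 12 = -1)
B(u) = 2*u*(-1 + u) (B(u) = (u - 1)*(u + u) = (-1 + u)*(2*u) = 2*u*(-1 + u))
(185 + B(-51))/(404/4846 + 1551) = (185 + 2*(-51)*(-1 - 51))/(404/4846 + 1551) = (185 + 2*(-51)*(-52))/(404*(1/4846) + 1551) = (185 + 5304)/(202/2423 + 1551) = 5489/(3758275/2423) = 5489*(2423/3758275) = 13299847/3758275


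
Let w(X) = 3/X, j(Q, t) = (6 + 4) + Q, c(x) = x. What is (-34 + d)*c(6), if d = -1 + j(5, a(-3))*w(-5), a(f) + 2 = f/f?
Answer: -264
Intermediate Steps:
a(f) = -1 (a(f) = -2 + f/f = -2 + 1 = -1)
j(Q, t) = 10 + Q
d = -10 (d = -1 + (10 + 5)*(3/(-5)) = -1 + 15*(3*(-⅕)) = -1 + 15*(-⅗) = -1 - 9 = -10)
(-34 + d)*c(6) = (-34 - 10)*6 = -44*6 = -264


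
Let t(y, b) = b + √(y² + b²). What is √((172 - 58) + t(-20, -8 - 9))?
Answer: √(97 + √689) ≈ 11.102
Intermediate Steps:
t(y, b) = b + √(b² + y²)
√((172 - 58) + t(-20, -8 - 9)) = √((172 - 58) + ((-8 - 9) + √((-8 - 9)² + (-20)²))) = √(114 + (-17 + √((-17)² + 400))) = √(114 + (-17 + √(289 + 400))) = √(114 + (-17 + √689)) = √(97 + √689)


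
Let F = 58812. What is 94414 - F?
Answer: 35602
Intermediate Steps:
94414 - F = 94414 - 1*58812 = 94414 - 58812 = 35602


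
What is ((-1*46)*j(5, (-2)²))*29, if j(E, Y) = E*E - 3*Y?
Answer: -17342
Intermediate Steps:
j(E, Y) = E² - 3*Y
((-1*46)*j(5, (-2)²))*29 = ((-1*46)*(5² - 3*(-2)²))*29 = -46*(25 - 3*4)*29 = -46*(25 - 12)*29 = -46*13*29 = -598*29 = -17342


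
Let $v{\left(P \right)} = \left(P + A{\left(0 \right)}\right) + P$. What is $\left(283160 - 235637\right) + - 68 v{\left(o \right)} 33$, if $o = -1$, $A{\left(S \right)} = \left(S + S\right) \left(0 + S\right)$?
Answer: $52011$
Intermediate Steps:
$A{\left(S \right)} = 2 S^{2}$ ($A{\left(S \right)} = 2 S S = 2 S^{2}$)
$v{\left(P \right)} = 2 P$ ($v{\left(P \right)} = \left(P + 2 \cdot 0^{2}\right) + P = \left(P + 2 \cdot 0\right) + P = \left(P + 0\right) + P = P + P = 2 P$)
$\left(283160 - 235637\right) + - 68 v{\left(o \right)} 33 = \left(283160 - 235637\right) + - 68 \cdot 2 \left(-1\right) 33 = 47523 + \left(-68\right) \left(-2\right) 33 = 47523 + 136 \cdot 33 = 47523 + 4488 = 52011$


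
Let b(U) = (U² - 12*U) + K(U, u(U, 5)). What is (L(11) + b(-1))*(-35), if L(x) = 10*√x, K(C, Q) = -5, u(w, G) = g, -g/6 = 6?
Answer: -280 - 350*√11 ≈ -1440.8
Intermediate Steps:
g = -36 (g = -6*6 = -36)
u(w, G) = -36
b(U) = -5 + U² - 12*U (b(U) = (U² - 12*U) - 5 = -5 + U² - 12*U)
(L(11) + b(-1))*(-35) = (10*√11 + (-5 + (-1)² - 12*(-1)))*(-35) = (10*√11 + (-5 + 1 + 12))*(-35) = (10*√11 + 8)*(-35) = (8 + 10*√11)*(-35) = -280 - 350*√11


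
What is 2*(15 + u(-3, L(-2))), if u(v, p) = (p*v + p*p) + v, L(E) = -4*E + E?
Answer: 60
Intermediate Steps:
L(E) = -3*E
u(v, p) = v + p² + p*v (u(v, p) = (p*v + p²) + v = (p² + p*v) + v = v + p² + p*v)
2*(15 + u(-3, L(-2))) = 2*(15 + (-3 + (-3*(-2))² - 3*(-2)*(-3))) = 2*(15 + (-3 + 6² + 6*(-3))) = 2*(15 + (-3 + 36 - 18)) = 2*(15 + 15) = 2*30 = 60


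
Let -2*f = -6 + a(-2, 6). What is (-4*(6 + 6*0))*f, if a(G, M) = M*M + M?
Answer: 432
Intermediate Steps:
a(G, M) = M + M² (a(G, M) = M² + M = M + M²)
f = -18 (f = -(-6 + 6*(1 + 6))/2 = -(-6 + 6*7)/2 = -(-6 + 42)/2 = -½*36 = -18)
(-4*(6 + 6*0))*f = -4*(6 + 6*0)*(-18) = -4*(6 + 0)*(-18) = -4*6*(-18) = -24*(-18) = 432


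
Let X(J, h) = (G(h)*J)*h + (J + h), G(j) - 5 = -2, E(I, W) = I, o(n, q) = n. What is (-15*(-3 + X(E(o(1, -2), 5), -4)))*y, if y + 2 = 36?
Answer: 9180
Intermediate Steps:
G(j) = 3 (G(j) = 5 - 2 = 3)
X(J, h) = J + h + 3*J*h (X(J, h) = (3*J)*h + (J + h) = 3*J*h + (J + h) = J + h + 3*J*h)
y = 34 (y = -2 + 36 = 34)
(-15*(-3 + X(E(o(1, -2), 5), -4)))*y = -15*(-3 + (1 - 4 + 3*1*(-4)))*34 = -15*(-3 + (1 - 4 - 12))*34 = -15*(-3 - 15)*34 = -15*(-18)*34 = 270*34 = 9180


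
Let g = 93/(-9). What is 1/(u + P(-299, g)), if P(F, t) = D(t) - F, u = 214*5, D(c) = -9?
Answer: 1/1360 ≈ 0.00073529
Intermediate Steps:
u = 1070
g = -31/3 (g = 93*(-1/9) = -31/3 ≈ -10.333)
P(F, t) = -9 - F
1/(u + P(-299, g)) = 1/(1070 + (-9 - 1*(-299))) = 1/(1070 + (-9 + 299)) = 1/(1070 + 290) = 1/1360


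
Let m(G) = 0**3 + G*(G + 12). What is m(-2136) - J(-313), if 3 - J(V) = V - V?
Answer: 4536861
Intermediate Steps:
J(V) = 3 (J(V) = 3 - (V - V) = 3 - 1*0 = 3 + 0 = 3)
m(G) = G*(12 + G) (m(G) = 0 + G*(12 + G) = G*(12 + G))
m(-2136) - J(-313) = -2136*(12 - 2136) - 1*3 = -2136*(-2124) - 3 = 4536864 - 3 = 4536861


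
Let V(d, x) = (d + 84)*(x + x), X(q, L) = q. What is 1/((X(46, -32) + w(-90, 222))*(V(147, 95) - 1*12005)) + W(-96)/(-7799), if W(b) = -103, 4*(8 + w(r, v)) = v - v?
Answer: 124805689/9449502370 ≈ 0.013208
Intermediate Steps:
w(r, v) = -8 (w(r, v) = -8 + (v - v)/4 = -8 + (¼)*0 = -8 + 0 = -8)
V(d, x) = 2*x*(84 + d) (V(d, x) = (84 + d)*(2*x) = 2*x*(84 + d))
1/((X(46, -32) + w(-90, 222))*(V(147, 95) - 1*12005)) + W(-96)/(-7799) = 1/((46 - 8)*(2*95*(84 + 147) - 1*12005)) - 103/(-7799) = 1/(38*(2*95*231 - 12005)) - 103*(-1/7799) = 1/(38*(43890 - 12005)) + 103/7799 = (1/38)/31885 + 103/7799 = (1/38)*(1/31885) + 103/7799 = 1/1211630 + 103/7799 = 124805689/9449502370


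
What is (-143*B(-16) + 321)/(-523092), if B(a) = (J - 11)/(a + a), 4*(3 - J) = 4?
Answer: -2995/5579648 ≈ -0.00053677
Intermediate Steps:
J = 2 (J = 3 - ¼*4 = 3 - 1 = 2)
B(a) = -9/(2*a) (B(a) = (2 - 11)/(a + a) = -9*1/(2*a) = -9/(2*a))
(-143*B(-16) + 321)/(-523092) = (-(-1287)/(2*(-16)) + 321)/(-523092) = (-(-1287)*(-1)/(2*16) + 321)*(-1/523092) = (-143*9/32 + 321)*(-1/523092) = (-1287/32 + 321)*(-1/523092) = (8985/32)*(-1/523092) = -2995/5579648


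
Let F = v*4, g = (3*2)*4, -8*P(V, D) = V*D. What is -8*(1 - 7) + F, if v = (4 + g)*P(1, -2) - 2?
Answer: 68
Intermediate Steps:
P(V, D) = -D*V/8 (P(V, D) = -V*D/8 = -D*V/8)
g = 24 (g = 6*4 = 24)
v = 5 (v = (4 + 24)*(-1/8*(-2)*1) - 2 = 28*(1/4) - 2 = 7 - 2 = 5)
F = 20 (F = 5*4 = 20)
-8*(1 - 7) + F = -8*(1 - 7) + 20 = -8*(-6) + 20 = 48 + 20 = 68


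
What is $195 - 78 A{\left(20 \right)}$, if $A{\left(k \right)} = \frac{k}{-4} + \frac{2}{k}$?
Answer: $\frac{2886}{5} \approx 577.2$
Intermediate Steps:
$A{\left(k \right)} = \frac{2}{k} - \frac{k}{4}$ ($A{\left(k \right)} = k \left(- \frac{1}{4}\right) + \frac{2}{k} = - \frac{k}{4} + \frac{2}{k} = \frac{2}{k} - \frac{k}{4}$)
$195 - 78 A{\left(20 \right)} = 195 - 78 \left(\frac{2}{20} - 5\right) = 195 - 78 \left(2 \cdot \frac{1}{20} - 5\right) = 195 - 78 \left(\frac{1}{10} - 5\right) = 195 - - \frac{1911}{5} = 195 + \frac{1911}{5} = \frac{2886}{5}$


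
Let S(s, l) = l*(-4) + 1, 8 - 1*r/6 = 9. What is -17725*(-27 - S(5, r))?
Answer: 921700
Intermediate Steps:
r = -6 (r = 48 - 6*9 = 48 - 54 = -6)
S(s, l) = 1 - 4*l (S(s, l) = -4*l + 1 = 1 - 4*l)
-17725*(-27 - S(5, r)) = -17725*(-27 - (1 - 4*(-6))) = -17725*(-27 - (1 + 24)) = -17725*(-27 - 1*25) = -17725*(-27 - 25) = -17725*(-52) = 921700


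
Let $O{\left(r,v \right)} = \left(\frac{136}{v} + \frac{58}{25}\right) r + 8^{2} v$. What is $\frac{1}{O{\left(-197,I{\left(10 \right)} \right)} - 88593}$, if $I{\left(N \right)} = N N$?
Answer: $- \frac{25}{2072949} \approx -1.206 \cdot 10^{-5}$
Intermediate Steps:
$I{\left(N \right)} = N^{2}$
$O{\left(r,v \right)} = 64 v + r \left(\frac{58}{25} + \frac{136}{v}\right)$ ($O{\left(r,v \right)} = \left(\frac{136}{v} + 58 \cdot \frac{1}{25}\right) r + 64 v = \left(\frac{136}{v} + \frac{58}{25}\right) r + 64 v = \left(\frac{58}{25} + \frac{136}{v}\right) r + 64 v = r \left(\frac{58}{25} + \frac{136}{v}\right) + 64 v = 64 v + r \left(\frac{58}{25} + \frac{136}{v}\right)$)
$\frac{1}{O{\left(-197,I{\left(10 \right)} \right)} - 88593} = \frac{1}{\left(64 \cdot 10^{2} + \frac{58}{25} \left(-197\right) + 136 \left(-197\right) \frac{1}{10^{2}}\right) - 88593} = \frac{1}{\left(64 \cdot 100 - \frac{11426}{25} + 136 \left(-197\right) \frac{1}{100}\right) - 88593} = \frac{1}{\left(6400 - \frac{11426}{25} + 136 \left(-197\right) \frac{1}{100}\right) - 88593} = \frac{1}{\left(6400 - \frac{11426}{25} - \frac{6698}{25}\right) - 88593} = \frac{1}{\frac{141876}{25} - 88593} = \frac{1}{- \frac{2072949}{25}} = - \frac{25}{2072949}$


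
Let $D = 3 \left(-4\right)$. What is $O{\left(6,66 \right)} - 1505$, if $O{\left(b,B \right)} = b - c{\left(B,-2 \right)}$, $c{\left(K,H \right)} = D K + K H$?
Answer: $-575$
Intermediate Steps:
$D = -12$
$c{\left(K,H \right)} = - 12 K + H K$ ($c{\left(K,H \right)} = - 12 K + K H = - 12 K + H K$)
$O{\left(b,B \right)} = b + 14 B$ ($O{\left(b,B \right)} = b - B \left(-12 - 2\right) = b - B \left(-14\right) = b - - 14 B = b + 14 B$)
$O{\left(6,66 \right)} - 1505 = \left(6 + 14 \cdot 66\right) - 1505 = \left(6 + 924\right) - 1505 = 930 - 1505 = -575$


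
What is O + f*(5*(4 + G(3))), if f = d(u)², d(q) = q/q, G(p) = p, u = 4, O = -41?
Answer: -6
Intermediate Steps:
d(q) = 1
f = 1 (f = 1² = 1)
O + f*(5*(4 + G(3))) = -41 + 1*(5*(4 + 3)) = -41 + 1*(5*7) = -41 + 1*35 = -41 + 35 = -6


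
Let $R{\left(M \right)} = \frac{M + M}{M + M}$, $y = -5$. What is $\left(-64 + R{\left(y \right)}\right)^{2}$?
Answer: $3969$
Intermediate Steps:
$R{\left(M \right)} = 1$ ($R{\left(M \right)} = \frac{2 M}{2 M} = 2 M \frac{1}{2 M} = 1$)
$\left(-64 + R{\left(y \right)}\right)^{2} = \left(-64 + 1\right)^{2} = \left(-63\right)^{2} = 3969$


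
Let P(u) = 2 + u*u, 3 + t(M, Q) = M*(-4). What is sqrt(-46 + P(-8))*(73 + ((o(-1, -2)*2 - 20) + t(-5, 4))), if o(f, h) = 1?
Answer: 144*sqrt(5) ≈ 321.99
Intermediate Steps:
t(M, Q) = -3 - 4*M (t(M, Q) = -3 + M*(-4) = -3 - 4*M)
P(u) = 2 + u**2
sqrt(-46 + P(-8))*(73 + ((o(-1, -2)*2 - 20) + t(-5, 4))) = sqrt(-46 + (2 + (-8)**2))*(73 + ((1*2 - 20) + (-3 - 4*(-5)))) = sqrt(-46 + (2 + 64))*(73 + ((2 - 20) + (-3 + 20))) = sqrt(-46 + 66)*(73 + (-18 + 17)) = sqrt(20)*(73 - 1) = (2*sqrt(5))*72 = 144*sqrt(5)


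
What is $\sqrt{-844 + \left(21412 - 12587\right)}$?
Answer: $\sqrt{7981} \approx 89.336$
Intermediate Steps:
$\sqrt{-844 + \left(21412 - 12587\right)} = \sqrt{-844 + 8825} = \sqrt{7981}$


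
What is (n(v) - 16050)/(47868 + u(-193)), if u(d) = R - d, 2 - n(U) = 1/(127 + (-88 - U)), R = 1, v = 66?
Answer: -433295/1297674 ≈ -0.33390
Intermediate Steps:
n(U) = 2 - 1/(39 - U) (n(U) = 2 - 1/(127 + (-88 - U)) = 2 - 1/(39 - U))
u(d) = 1 - d
(n(v) - 16050)/(47868 + u(-193)) = ((-77 + 2*66)/(-39 + 66) - 16050)/(47868 + (1 - 1*(-193))) = ((-77 + 132)/27 - 16050)/(47868 + (1 + 193)) = ((1/27)*55 - 16050)/(47868 + 194) = (55/27 - 16050)/48062 = -433295/27*1/48062 = -433295/1297674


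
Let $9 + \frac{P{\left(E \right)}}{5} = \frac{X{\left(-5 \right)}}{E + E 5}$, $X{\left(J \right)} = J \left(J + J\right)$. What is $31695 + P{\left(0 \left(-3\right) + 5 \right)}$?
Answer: $\frac{94975}{3} \approx 31658.0$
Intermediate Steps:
$X{\left(J \right)} = 2 J^{2}$ ($X{\left(J \right)} = J 2 J = 2 J^{2}$)
$P{\left(E \right)} = -45 + \frac{125}{3 E}$ ($P{\left(E \right)} = -45 + 5 \frac{2 \left(-5\right)^{2}}{E + E 5} = -45 + 5 \frac{2 \cdot 25}{E + 5 E} = -45 + 5 \frac{50}{6 E} = -45 + 5 \cdot 50 \frac{1}{6 E} = -45 + 5 \frac{25}{3 E} = -45 + \frac{125}{3 E}$)
$31695 + P{\left(0 \left(-3\right) + 5 \right)} = 31695 - \left(45 - \frac{125}{3 \left(0 \left(-3\right) + 5\right)}\right) = 31695 - \left(45 - \frac{125}{3 \left(0 + 5\right)}\right) = 31695 - \left(45 - \frac{125}{3 \cdot 5}\right) = 31695 + \left(-45 + \frac{125}{3} \cdot \frac{1}{5}\right) = 31695 + \left(-45 + \frac{25}{3}\right) = 31695 - \frac{110}{3} = \frac{94975}{3}$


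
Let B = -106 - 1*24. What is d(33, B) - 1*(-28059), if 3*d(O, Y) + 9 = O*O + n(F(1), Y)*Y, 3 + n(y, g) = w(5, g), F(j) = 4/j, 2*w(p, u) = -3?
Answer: 28614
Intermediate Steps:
w(p, u) = -3/2 (w(p, u) = (½)*(-3) = -3/2)
n(y, g) = -9/2 (n(y, g) = -3 - 3/2 = -9/2)
B = -130 (B = -106 - 24 = -130)
d(O, Y) = -3 - 3*Y/2 + O²/3 (d(O, Y) = -3 + (O*O - 9*Y/2)/3 = -3 + (O² - 9*Y/2)/3 = -3 + (-3*Y/2 + O²/3) = -3 - 3*Y/2 + O²/3)
d(33, B) - 1*(-28059) = (-3 - 3/2*(-130) + (⅓)*33²) - 1*(-28059) = (-3 + 195 + (⅓)*1089) + 28059 = (-3 + 195 + 363) + 28059 = 555 + 28059 = 28614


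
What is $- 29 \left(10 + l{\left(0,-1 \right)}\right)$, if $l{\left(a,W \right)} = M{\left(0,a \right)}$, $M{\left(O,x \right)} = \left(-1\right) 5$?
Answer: $-145$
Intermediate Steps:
$M{\left(O,x \right)} = -5$
$l{\left(a,W \right)} = -5$
$- 29 \left(10 + l{\left(0,-1 \right)}\right) = - 29 \left(10 - 5\right) = \left(-29\right) 5 = -145$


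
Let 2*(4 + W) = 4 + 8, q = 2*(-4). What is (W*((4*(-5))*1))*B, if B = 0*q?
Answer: 0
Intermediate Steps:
q = -8
B = 0 (B = 0*(-8) = 0)
W = 2 (W = -4 + (4 + 8)/2 = -4 + (½)*12 = -4 + 6 = 2)
(W*((4*(-5))*1))*B = (2*((4*(-5))*1))*0 = (2*(-20*1))*0 = (2*(-20))*0 = -40*0 = 0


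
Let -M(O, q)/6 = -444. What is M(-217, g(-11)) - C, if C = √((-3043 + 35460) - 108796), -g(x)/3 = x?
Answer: 2664 - I*√76379 ≈ 2664.0 - 276.37*I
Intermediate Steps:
g(x) = -3*x
M(O, q) = 2664 (M(O, q) = -6*(-444) = 2664)
C = I*√76379 (C = √(32417 - 108796) = √(-76379) = I*√76379 ≈ 276.37*I)
M(-217, g(-11)) - C = 2664 - I*√76379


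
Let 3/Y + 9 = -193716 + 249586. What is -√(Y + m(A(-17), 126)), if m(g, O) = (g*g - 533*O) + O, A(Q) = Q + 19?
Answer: -I*√209157610976405/55861 ≈ -258.9*I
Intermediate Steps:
Y = 3/55861 (Y = 3/(-9 + (-193716 + 249586)) = 3/(-9 + 55870) = 3/55861 ≈ 5.3705e-5)
A(Q) = 19 + Q
m(g, O) = g² - 532*O (m(g, O) = (g² - 533*O) + O = g² - 532*O)
-√(Y + m(A(-17), 126)) = -√(3/55861 + ((19 - 17)² - 532*126)) = -√(3/55861 + (2² - 67032)) = -√(3/55861 + (4 - 67032)) = -√(3/55861 - 67028) = -√(-3744251105/55861) = -I*√209157610976405/55861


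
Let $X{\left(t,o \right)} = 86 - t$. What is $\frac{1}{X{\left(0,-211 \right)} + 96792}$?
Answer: $\frac{1}{96878} \approx 1.0322 \cdot 10^{-5}$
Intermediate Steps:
$\frac{1}{X{\left(0,-211 \right)} + 96792} = \frac{1}{\left(86 - 0\right) + 96792} = \frac{1}{\left(86 + 0\right) + 96792} = \frac{1}{86 + 96792} = \frac{1}{96878}$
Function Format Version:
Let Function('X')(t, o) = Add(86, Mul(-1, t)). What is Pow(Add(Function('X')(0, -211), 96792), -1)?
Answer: Rational(1, 96878) ≈ 1.0322e-5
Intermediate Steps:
Pow(Add(Function('X')(0, -211), 96792), -1) = Pow(Add(Add(86, Mul(-1, 0)), 96792), -1) = Pow(Add(Add(86, 0), 96792), -1) = Pow(Add(86, 96792), -1) = Pow(96878, -1) = Rational(1, 96878)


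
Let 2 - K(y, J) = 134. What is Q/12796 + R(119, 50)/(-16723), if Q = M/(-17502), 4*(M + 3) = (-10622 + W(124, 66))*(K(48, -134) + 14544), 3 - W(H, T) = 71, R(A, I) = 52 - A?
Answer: 31386157783/178343303096 ≈ 0.17599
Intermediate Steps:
W(H, T) = -68 (W(H, T) = 3 - 1*71 = 3 - 71 = -68)
K(y, J) = -132 (K(y, J) = 2 - 1*134 = 2 - 134 = -132)
M = -38516073 (M = -3 + ((-10622 - 68)*(-132 + 14544))/4 = -3 + (-10690*14412)/4 = -3 + (¼)*(-154064280) = -3 - 38516070 = -38516073)
Q = 12838691/5834 (Q = -38516073/(-17502) = -38516073*(-1/17502) = 12838691/5834 ≈ 2200.7)
Q/12796 + R(119, 50)/(-16723) = (12838691/5834)/12796 + (52 - 1*119)/(-16723) = (12838691/5834)*(1/12796) + (52 - 119)*(-1/16723) = 12838691/74651864 - 67*(-1/16723) = 12838691/74651864 + 67/16723 = 31386157783/178343303096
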